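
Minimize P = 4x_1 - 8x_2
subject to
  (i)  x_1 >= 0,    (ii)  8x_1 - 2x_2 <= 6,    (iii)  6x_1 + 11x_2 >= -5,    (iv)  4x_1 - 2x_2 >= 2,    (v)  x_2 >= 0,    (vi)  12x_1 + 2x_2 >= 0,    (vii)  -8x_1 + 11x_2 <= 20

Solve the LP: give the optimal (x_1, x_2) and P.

x_1 = 1, x_2 = 1, minimum P = -4

Corner points and P = 4x_1 - 8x_2:
  (1, 1) → P = -4
  (3/4, 0) → P = 3
  (1/2, 0) → P = 2

The optimum lies where 8x_1 - 2x_2 = 6 and 4x_1 - 2x_2 = 2.
Solving simultaneously gives x_1 = 1, x_2 = 1.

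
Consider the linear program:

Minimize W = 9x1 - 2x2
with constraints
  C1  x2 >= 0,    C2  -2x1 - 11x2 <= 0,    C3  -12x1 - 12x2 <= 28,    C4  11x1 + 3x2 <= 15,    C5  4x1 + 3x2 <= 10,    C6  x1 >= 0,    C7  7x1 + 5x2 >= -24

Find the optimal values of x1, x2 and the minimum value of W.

Corner points and W = 9x1 - 2x2:
  (0, 0) → W = 0
  (15/11, 0) → W = 135/11
  (5/7, 50/21) → W = 5/3
  (0, 10/3) → W = -20/3

x1 = 0, x2 = 10/3, minimum W = -20/3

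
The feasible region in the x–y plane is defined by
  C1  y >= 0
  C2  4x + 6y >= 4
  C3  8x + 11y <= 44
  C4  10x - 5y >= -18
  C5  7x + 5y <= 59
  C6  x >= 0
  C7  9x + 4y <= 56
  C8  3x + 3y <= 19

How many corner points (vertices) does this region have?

5

The feasible vertices (each the meet of two boundaries and inside every other half-plane) are:
  (1, 0)
  (11/2, 0)
  (0, 2/3)
  (11/75, 292/75)
  (0, 18/5)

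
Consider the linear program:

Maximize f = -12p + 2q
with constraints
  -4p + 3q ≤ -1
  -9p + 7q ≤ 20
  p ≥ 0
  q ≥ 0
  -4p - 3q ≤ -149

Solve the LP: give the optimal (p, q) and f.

Feasible corners and f = -12p + 2q:
  (67, 89) → f = -626
  (75/4, 74/3) → f = -527/3
  (149/4, 0) → f = -447
The feasible region is unbounded (it extends along (7, 9), (1, 0)), but f strictly decreases along every unbounded feasible direction, so there is no improving ray and the maximum is attained at a vertex.

p = 75/4, q = 74/3, maximum f = -527/3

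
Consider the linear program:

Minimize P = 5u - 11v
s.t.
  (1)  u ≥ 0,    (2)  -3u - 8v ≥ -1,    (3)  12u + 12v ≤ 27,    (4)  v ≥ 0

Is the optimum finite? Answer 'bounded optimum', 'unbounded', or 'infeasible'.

bounded optimum

Extreme points and P = 5u - 11v:
  (0, 1/8) → P = -11/8
  (0, 0) → P = 0
  (1/3, 0) → P = 5/3
The feasible region has finitely many vertices and no improving ray; the minimum is -11/8 at (0, 1/8).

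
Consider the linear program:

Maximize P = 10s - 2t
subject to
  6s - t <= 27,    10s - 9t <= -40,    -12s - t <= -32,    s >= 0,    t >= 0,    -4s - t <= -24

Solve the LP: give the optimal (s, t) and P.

Feasible corners and P = 10s - 2t:
  (283/44, 255/22) → P = 905/22
  (88/23, 200/23) → P = 480/23
  (0, 32) → P = -64
  (1, 20) → P = -30
The feasible region is unbounded (it extends along (0, 1), (1, 6)), but P strictly decreases along every unbounded feasible direction, so there is no improving ray and the maximum is attained at a vertex.

At the optimal vertex, 6s - t = 27 and 10s - 9t = -40.
Solving simultaneously gives s = 283/44, t = 255/22.

s = 283/44, t = 255/22, maximum P = 905/22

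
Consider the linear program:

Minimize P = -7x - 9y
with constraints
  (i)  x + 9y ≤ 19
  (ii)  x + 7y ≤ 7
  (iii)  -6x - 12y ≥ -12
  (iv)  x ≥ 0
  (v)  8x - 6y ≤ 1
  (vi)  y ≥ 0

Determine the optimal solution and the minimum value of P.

The optimum lies where -6x - 12y = -12 and 8x - 6y = 1.
Solving simultaneously gives x = 7/11, y = 15/22.

x = 7/11, y = 15/22, minimum P = -233/22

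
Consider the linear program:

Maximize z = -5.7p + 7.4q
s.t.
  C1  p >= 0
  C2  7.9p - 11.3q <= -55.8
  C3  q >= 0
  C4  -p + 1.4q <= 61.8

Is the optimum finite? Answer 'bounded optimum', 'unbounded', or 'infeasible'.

Vertices and z = -5.7p + 7.4q:
  (0, 558/113) → z = 20646/565
  (0, 309/7) → z = 11433/35
The feasible region has finitely many vertices and no improving ray; the maximum is 11433/35 at (0, 309/7).

bounded optimum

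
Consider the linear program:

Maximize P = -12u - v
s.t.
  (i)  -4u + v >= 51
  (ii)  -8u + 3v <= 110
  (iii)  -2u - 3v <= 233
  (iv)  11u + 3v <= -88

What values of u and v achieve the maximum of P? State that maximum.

u = -343/10, v = -274/5, maximum P = 2332/5

At the optimal vertex, -8u + 3v = 110 and -2u - 3v = 233.
Solving simultaneously gives u = -343/10, v = -274/5.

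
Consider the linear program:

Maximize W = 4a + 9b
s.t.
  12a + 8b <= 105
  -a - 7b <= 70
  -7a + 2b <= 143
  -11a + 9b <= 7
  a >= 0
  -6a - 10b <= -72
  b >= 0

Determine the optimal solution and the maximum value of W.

a = 127/28, b = 177/28, maximum W = 2101/28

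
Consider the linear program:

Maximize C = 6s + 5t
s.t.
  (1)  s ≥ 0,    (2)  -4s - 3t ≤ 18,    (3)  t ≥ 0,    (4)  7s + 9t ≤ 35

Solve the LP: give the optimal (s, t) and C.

s = 5, t = 0, maximum C = 30

Feasible corners and C = 6s + 5t:
  (0, 0) → C = 0
  (0, 35/9) → C = 175/9
  (5, 0) → C = 30

At the optimal vertex, t = 0 and 7s + 9t = 35.
Solving simultaneously gives s = 5, t = 0.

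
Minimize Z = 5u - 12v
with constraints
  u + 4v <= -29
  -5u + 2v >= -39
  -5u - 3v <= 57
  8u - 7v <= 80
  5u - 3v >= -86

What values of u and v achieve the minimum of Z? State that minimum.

The binding constraints are u + 4v = -29 and -5u - 3v = 57.
Solving simultaneously gives u = -141/17, v = -88/17.

u = -141/17, v = -88/17, minimum Z = 351/17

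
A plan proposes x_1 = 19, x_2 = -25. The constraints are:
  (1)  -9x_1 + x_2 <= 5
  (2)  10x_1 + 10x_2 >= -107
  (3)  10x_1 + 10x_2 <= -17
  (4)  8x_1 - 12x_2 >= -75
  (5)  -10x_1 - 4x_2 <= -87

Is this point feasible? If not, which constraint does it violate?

(1): -196 ≤ 5 ✓
(2): -60 ≥ -107 ✓
(3): -60 ≤ -17 ✓
(4): 452 ≥ -75 ✓
(5): -90 ≤ -87 ✓

feasible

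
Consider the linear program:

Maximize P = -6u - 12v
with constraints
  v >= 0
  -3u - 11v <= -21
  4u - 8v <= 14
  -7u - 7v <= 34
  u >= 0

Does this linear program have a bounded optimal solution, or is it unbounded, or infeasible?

bounded optimum

Vertices and P = -6u - 12v:
  (161/34, 21/34) → P = -609/17
  (0, 21/11) → P = -252/11
The feasible region has finitely many vertices and no improving ray; the maximum is -252/11 at (0, 21/11).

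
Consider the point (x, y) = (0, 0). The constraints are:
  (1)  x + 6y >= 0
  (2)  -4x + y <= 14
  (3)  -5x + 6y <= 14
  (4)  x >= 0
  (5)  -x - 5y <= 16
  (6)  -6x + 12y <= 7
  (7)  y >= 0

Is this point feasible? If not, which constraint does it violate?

feasible

(1): 0 ≥ 0 ✓
(2): 0 ≤ 14 ✓
(3): 0 ≤ 14 ✓
(4): 0 ≥ 0 ✓
(5): 0 ≤ 16 ✓
(6): 0 ≤ 7 ✓
(7): 0 ≥ 0 ✓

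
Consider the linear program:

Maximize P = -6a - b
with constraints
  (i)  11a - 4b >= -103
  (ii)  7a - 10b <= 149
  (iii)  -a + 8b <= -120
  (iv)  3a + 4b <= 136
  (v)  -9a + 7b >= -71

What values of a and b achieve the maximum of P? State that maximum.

Corner points and P = -6a - b:
  (-813/41, -1180/41) → P = 6058/41
  (-326/21, -1423/84) → P = 1321/12
  (-333/41, -844/41) → P = 2842/41
  (-272/65, -1009/65) → P = 2641/65

a = -813/41, b = -1180/41, maximum P = 6058/41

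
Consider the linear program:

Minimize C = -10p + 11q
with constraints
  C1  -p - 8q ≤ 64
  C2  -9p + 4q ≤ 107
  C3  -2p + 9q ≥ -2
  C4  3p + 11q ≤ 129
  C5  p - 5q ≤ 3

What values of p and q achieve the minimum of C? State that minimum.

p = 169/7, q = 36/7, minimum C = -1294/7

Corner points and C = -10p + 11q:
  (-971/73, -232/73) → C = 7158/73
  (-661/111, 494/37) → C = 22912/111
  (169/7, 36/7) → C = -1294/7

The binding constraints are -2p + 9q = -2 and 3p + 11q = 129.
Solving simultaneously gives p = 169/7, q = 36/7.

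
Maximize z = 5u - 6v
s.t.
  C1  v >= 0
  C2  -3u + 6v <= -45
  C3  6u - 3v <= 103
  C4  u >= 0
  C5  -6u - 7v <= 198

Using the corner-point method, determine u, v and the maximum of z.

u = 103/6, v = 0, maximum z = 515/6

The binding constraints are v = 0 and 6u - 3v = 103.
Solving simultaneously gives u = 103/6, v = 0.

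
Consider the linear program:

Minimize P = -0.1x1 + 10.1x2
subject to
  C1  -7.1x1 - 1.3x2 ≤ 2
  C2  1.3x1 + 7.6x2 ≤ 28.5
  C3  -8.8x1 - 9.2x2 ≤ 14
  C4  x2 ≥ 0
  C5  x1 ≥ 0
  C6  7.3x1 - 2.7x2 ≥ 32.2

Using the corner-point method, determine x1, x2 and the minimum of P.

x1 = 285/13, x2 = 0, minimum P = -57/26

Vertices and P = -0.1x1 + 10.1x2:
  (285/13, 0) → P = -57/26
  (32167/5899, 16619/5899) → P = 823176/29495
  (322/73, 0) → P = -161/365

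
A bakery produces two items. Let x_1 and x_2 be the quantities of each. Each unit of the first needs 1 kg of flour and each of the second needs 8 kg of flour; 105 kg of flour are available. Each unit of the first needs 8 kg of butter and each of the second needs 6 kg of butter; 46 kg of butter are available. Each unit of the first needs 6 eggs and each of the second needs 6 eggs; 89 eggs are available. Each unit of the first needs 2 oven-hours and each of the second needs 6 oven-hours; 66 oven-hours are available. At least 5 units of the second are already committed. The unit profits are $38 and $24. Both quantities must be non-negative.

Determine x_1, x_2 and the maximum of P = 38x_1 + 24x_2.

x_1 = 2, x_2 = 5, maximum P = 196

Extreme points and P = 38x_1 + 24x_2:
  (0, 23/3) → P = 184
  (0, 5) → P = 120
  (2, 5) → P = 196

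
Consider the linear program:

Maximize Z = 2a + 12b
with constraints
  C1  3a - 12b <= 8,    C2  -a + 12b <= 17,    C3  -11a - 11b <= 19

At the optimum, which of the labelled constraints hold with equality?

Vertices and Z = 2a + 12b:
  (25/2, 59/24) → Z = 109/2
  (-28/33, -29/33) → Z = -404/33
  (-415/143, 168/143) → Z = 1186/143

The maximum is at (25/2, 59/24). Substituting into each constraint, equality holds for C1 and C2; the remaining constraints have slack.

C1 and C2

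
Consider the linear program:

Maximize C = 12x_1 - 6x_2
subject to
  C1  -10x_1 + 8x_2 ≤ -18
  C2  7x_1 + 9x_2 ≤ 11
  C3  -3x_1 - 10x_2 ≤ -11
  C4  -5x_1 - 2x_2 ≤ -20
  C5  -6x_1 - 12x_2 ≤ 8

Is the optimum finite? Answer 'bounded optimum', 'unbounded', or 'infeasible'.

The boundaries -10x_1 + 8x_2 = -18 and -5x_1 - 2x_2 = -20 meet at (49/15, 11/6), but that point violates 7x_1 + 9x_2 ≤ 11. Every candidate vertex is excluded by some other constraint, so the feasible region is empty.

infeasible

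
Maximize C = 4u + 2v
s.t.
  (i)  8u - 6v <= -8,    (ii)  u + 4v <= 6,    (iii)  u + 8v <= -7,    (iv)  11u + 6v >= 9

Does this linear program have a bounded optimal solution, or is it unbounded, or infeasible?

The boundaries 8u - 6v = -8 and u + 4v = 6 meet at (2/19, 28/19), but that point violates u + 8v ≤ -7. Every candidate vertex is excluded by some other constraint, so the feasible region is empty.

infeasible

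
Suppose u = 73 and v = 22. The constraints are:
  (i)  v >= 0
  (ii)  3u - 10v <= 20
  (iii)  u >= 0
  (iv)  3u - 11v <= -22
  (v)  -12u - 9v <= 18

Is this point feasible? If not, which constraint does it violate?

feasible

(i): 22 ≥ 0 ✓
(ii): -1 ≤ 20 ✓
(iii): 73 ≥ 0 ✓
(iv): -23 ≤ -22 ✓
(v): -1074 ≤ 18 ✓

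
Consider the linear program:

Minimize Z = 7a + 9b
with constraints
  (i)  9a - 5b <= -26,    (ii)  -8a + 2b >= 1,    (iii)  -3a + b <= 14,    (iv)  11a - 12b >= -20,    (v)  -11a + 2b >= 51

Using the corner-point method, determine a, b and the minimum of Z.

a = -22/3, b = -8, minimum Z = -370/3

At the optimal vertex, 9a - 5b = -26 and -3a + b = 14.
Solving simultaneously gives a = -22/3, b = -8.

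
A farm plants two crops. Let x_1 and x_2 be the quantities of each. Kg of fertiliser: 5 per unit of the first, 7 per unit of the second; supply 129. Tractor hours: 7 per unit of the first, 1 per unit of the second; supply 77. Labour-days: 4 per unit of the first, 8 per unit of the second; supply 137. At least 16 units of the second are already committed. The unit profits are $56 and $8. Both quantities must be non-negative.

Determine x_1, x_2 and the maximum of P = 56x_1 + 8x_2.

x_1 = 9/4, x_2 = 16, maximum P = 254

Extreme points and P = 56x_1 + 8x_2:
  (0, 137/8) → P = 137
  (0, 16) → P = 128
  (9/4, 16) → P = 254

At the optimal vertex, 4x_1 + 8x_2 = 137 and x_2 = 16.
Solving simultaneously gives x_1 = 9/4, x_2 = 16.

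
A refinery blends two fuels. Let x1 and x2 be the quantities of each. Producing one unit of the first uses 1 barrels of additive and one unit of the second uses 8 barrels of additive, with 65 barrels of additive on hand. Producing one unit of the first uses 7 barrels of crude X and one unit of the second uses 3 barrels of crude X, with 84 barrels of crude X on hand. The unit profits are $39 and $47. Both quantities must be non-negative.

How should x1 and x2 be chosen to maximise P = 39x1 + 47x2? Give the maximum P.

Extreme points and P = 39x1 + 47x2:
  (0, 0) → P = 0
  (0, 65/8) → P = 3055/8
  (12, 0) → P = 468
  (9, 7) → P = 680

The optimum lies where x1 + 8x2 = 65 and 7x1 + 3x2 = 84.
Solving simultaneously gives x1 = 9, x2 = 7.

x1 = 9, x2 = 7, maximum P = 680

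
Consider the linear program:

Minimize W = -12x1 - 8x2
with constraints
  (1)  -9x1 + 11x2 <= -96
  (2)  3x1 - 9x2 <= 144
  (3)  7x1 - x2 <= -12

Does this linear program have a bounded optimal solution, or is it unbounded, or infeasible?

Corner points and W = -12x1 - 8x2:
  (-15, -21) → W = 348
  (-57/17, -195/17) → W = 132
  (-21/5, -87/5) → W = 948/5
The feasible region has finitely many vertices and no improving ray; the minimum is 132 at (-57/17, -195/17).

bounded optimum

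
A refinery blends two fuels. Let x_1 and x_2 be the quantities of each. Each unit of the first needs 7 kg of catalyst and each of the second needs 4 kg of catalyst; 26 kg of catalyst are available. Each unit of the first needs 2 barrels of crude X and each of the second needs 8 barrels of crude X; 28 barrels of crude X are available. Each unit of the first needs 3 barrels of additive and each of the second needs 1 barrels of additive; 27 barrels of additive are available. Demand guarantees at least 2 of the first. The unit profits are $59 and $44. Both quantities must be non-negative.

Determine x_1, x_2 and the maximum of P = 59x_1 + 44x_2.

x_1 = 2, x_2 = 3, maximum P = 250

Extreme points and P = 59x_1 + 44x_2:
  (26/7, 0) → P = 1534/7
  (2, 0) → P = 118
  (2, 3) → P = 250

The optimum lies where 7x_1 + 4x_2 = 26 and 2x_1 + 8x_2 = 28.
Solving simultaneously gives x_1 = 2, x_2 = 3.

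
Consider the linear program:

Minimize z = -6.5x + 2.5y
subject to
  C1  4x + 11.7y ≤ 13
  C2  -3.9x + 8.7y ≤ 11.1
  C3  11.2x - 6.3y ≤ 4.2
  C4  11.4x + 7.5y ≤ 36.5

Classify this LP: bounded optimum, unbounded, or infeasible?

bounded optimum

Vertices and z = -6.5x + 2.5y:
  (-559/2681, 3170/2681) → z = 23117/5362
  (26/31, 230/279) → z = -946/279
The feasible region has finitely many vertices and no improving ray; the minimum is -946/279 at (26/31, 230/279).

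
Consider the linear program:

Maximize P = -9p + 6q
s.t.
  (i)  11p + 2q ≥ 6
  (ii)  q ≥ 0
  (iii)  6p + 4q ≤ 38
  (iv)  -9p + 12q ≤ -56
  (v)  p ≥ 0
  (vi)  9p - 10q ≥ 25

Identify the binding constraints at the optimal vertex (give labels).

Corner points and P = -9p + 6q:
  (19/3, 0) → P = -57
  (56/9, 0) → P = -56
  (170/27, 1/18) → P = -169/3

The maximum is at (56/9, 0). Substituting into each constraint, equality holds for (ii) and (iv); the remaining constraints have slack.

(ii) and (iv)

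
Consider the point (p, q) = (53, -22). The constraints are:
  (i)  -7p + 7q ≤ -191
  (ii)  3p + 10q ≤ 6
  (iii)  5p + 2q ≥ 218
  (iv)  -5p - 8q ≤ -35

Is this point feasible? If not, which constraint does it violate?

feasible

(i): -525 ≤ -191 ✓
(ii): -61 ≤ 6 ✓
(iii): 221 ≥ 218 ✓
(iv): -89 ≤ -35 ✓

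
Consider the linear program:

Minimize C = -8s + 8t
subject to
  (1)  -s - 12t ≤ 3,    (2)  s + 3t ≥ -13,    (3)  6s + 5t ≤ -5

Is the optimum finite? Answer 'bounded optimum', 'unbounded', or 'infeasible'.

Feasible corners and C = -8s + 8t:
  (-49/3, 10/9) → C = 1256/9
  (-45/67, -13/67) → C = 256/67
The feasible region has finitely many vertices and no improving ray; the minimum is 256/67 at (-45/67, -13/67).

bounded optimum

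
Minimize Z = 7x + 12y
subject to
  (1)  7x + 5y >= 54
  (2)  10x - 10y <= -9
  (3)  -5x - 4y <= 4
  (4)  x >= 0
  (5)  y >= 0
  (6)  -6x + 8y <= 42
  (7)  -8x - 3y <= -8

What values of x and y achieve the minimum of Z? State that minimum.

x = 33/8, y = 201/40, minimum Z = 3567/40

Corner points and Z = 7x + 12y:
  (33/8, 201/40) → Z = 3567/40
  (111/43, 309/43) → Z = 4485/43
  (87/5, 183/10) → Z = 1707/5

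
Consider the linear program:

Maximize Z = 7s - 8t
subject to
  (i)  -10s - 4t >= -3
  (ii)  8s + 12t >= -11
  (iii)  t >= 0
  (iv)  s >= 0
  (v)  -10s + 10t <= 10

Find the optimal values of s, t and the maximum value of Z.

s = 3/10, t = 0, maximum Z = 21/10

Corner points and Z = 7s - 8t:
  (3/10, 0) → Z = 21/10
  (0, 3/4) → Z = -6
  (0, 0) → Z = 0

The binding constraints are -10s - 4t = -3 and t = 0.
Solving simultaneously gives s = 3/10, t = 0.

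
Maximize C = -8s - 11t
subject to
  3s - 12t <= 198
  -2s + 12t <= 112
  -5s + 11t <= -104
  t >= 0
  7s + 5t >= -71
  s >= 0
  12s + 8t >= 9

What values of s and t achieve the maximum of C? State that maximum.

s = 104/5, t = 0, maximum C = -832/5

Feasible corners and C = -8s - 11t:
  (310, 61) → C = -3151
  (66, 0) → C = -528
  (1240/19, 384/19) → C = -14144/19
  (104/5, 0) → C = -832/5

At the optimal vertex, -5s + 11t = -104 and t = 0.
Solving simultaneously gives s = 104/5, t = 0.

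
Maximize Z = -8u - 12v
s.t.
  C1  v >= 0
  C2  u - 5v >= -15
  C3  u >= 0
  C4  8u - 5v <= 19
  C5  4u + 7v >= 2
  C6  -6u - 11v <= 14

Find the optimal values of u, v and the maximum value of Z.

u = 0, v = 2/7, maximum Z = -24/7

Extreme points and Z = -8u - 12v:
  (19/8, 0) → Z = -19
  (1/2, 0) → Z = -4
  (0, 3) → Z = -36
  (34/7, 139/35) → Z = -3028/35
  (0, 2/7) → Z = -24/7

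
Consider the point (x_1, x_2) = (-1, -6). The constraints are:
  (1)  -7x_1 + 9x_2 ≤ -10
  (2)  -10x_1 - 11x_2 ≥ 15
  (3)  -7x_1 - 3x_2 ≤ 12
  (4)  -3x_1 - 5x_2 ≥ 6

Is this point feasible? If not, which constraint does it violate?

not feasible — violates (3)

Constraint (3): -7x_1 - 3x_2 = 25, which is not ≤ 12. All other constraints are satisfied.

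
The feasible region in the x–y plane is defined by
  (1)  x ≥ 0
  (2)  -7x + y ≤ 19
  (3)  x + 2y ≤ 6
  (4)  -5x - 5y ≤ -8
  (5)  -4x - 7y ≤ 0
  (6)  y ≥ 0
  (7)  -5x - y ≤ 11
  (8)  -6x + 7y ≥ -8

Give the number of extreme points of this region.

Of the 28 pairwise boundary intersections, those satisfying every inequality are:
  (0, 3)
  (0, 8/5)
  (58/19, 28/19)
  (96/65, 8/65)

4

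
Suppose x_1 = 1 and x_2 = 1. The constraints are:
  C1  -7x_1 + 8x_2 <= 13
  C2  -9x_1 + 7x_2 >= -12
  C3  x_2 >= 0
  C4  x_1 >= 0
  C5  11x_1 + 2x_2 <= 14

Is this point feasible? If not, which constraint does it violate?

C1: 1 ≤ 13 ✓
C2: -2 ≥ -12 ✓
C3: 1 ≥ 0 ✓
C4: 1 ≥ 0 ✓
C5: 13 ≤ 14 ✓

feasible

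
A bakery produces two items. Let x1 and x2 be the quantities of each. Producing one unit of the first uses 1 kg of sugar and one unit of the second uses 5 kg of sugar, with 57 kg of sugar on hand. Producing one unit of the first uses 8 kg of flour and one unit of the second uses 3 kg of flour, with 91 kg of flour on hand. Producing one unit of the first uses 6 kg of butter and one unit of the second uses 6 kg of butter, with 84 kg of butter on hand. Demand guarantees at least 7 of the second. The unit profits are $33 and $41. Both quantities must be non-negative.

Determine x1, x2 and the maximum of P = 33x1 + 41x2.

x1 = 13/4, x2 = 43/4, maximum P = 548

Vertices and P = 33x1 + 41x2:
  (0, 57/5) → P = 2337/5
  (0, 7) → P = 287
  (13/4, 43/4) → P = 548
  (7, 7) → P = 518

At the optimal vertex, x1 + 5x2 = 57 and 6x1 + 6x2 = 84.
Solving simultaneously gives x1 = 13/4, x2 = 43/4.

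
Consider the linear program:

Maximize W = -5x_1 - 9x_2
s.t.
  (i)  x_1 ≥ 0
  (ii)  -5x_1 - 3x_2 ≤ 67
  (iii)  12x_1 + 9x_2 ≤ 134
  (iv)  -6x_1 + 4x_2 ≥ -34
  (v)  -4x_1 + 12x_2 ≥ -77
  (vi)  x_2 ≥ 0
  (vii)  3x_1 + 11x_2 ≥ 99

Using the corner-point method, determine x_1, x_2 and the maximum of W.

x_1 = 0, x_2 = 9, maximum W = -81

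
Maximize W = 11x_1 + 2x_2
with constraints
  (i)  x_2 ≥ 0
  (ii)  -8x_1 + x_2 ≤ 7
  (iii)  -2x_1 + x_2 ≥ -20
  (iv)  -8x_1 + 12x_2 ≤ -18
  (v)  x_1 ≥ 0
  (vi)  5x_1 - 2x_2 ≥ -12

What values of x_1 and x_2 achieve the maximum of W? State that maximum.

x_1 = 111/8, x_2 = 31/4, maximum W = 1345/8

Extreme points and W = 11x_1 + 2x_2:
  (10, 0) → W = 110
  (9/4, 0) → W = 99/4
  (111/8, 31/4) → W = 1345/8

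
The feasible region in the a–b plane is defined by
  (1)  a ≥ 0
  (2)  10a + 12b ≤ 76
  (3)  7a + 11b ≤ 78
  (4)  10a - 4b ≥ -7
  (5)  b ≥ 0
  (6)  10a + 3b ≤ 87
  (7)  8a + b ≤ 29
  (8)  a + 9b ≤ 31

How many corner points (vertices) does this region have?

5

Of the 28 pairwise boundary intersections, those satisfying every inequality are:
  (0, 7/4)
  (0, 0)
  (61/94, 317/94)
  (29/8, 0)
  (230/71, 219/71)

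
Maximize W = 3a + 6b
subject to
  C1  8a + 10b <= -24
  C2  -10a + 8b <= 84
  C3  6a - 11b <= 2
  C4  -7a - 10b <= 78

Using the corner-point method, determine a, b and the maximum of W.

Corner points and W = 3a + 6b:
  (-258/41, 108/41) → W = -126/41
  (-61/37, -40/37) → W = -423/37
  (-122/13, -16/13) → W = -462/13
  (-838/137, -482/137) → W = -5406/137

a = -258/41, b = 108/41, maximum W = -126/41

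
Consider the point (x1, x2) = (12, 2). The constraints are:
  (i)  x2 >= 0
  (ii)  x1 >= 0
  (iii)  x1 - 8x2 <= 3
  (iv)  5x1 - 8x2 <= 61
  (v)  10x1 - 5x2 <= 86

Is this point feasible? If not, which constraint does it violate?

Constraint (v): 10x1 - 5x2 = 110, which is not ≤ 86. All other constraints are satisfied.

not feasible — violates (v)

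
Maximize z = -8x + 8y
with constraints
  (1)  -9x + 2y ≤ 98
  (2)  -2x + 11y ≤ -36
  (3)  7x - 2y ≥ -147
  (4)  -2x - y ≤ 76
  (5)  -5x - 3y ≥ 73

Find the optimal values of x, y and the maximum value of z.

x = -230/19, y = -104/19, maximum z = 1008/19

The feasible region is unbounded (it extends along (3, -5), (1, -2)), but z strictly decreases along every unbounded feasible direction, so there is no improving ray and the maximum is attained at a vertex.

The binding constraints are -9x + 2y = 98 and -2x + 11y = -36.
Solving simultaneously gives x = -230/19, y = -104/19.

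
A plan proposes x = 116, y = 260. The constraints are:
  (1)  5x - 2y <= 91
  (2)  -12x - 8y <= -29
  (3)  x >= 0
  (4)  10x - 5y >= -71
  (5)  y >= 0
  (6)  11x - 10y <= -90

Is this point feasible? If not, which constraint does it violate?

Constraint (4): 10x - 5y = -140, which is not ≥ -71. All other constraints are satisfied.

not feasible — violates (4)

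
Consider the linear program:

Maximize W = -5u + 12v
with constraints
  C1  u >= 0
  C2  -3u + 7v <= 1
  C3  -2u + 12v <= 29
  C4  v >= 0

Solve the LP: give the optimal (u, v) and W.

u = 191/22, v = 85/22, maximum W = 65/22

Extreme points and W = -5u + 12v:
  (0, 1/7) → W = 12/7
  (0, 0) → W = 0
  (191/22, 85/22) → W = 65/22
The feasible region is unbounded (it extends along (6, 1), (1, 0)), but W strictly decreases along every unbounded feasible direction, so there is no improving ray and the maximum is attained at a vertex.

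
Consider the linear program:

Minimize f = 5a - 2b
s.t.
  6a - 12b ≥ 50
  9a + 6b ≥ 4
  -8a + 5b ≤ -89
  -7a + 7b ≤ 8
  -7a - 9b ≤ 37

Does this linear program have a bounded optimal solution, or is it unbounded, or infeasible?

Vertices and f = 5a - 2b:
  (409/33, 67/33) → f = 637/11
  (554/93, -769/93) → f = 1436/31
  (86/13, -361/39) → f = 2012/39
The feasible region has finitely many vertices and no improving ray; the minimum is 1436/31 at (554/93, -769/93).

bounded optimum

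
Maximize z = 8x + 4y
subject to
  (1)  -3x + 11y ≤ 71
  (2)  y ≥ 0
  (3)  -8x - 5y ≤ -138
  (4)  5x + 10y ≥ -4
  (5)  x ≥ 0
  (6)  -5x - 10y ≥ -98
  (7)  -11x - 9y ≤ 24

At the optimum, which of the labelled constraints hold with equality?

Corner points and z = 8x + 4y:
  (69/4, 0) → z = 138
  (98/5, 0) → z = 784/5
  (178/11, 94/55) → z = 7496/55

The maximum is at (98/5, 0). Substituting into each constraint, equality holds for (2) and (6); the remaining constraints have slack.

(2) and (6)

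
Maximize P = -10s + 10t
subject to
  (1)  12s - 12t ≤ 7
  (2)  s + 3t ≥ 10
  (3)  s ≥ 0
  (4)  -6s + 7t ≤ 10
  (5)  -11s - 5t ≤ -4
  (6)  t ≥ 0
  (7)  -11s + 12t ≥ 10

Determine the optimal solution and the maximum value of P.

s = 8/5, t = 14/5, maximum P = 12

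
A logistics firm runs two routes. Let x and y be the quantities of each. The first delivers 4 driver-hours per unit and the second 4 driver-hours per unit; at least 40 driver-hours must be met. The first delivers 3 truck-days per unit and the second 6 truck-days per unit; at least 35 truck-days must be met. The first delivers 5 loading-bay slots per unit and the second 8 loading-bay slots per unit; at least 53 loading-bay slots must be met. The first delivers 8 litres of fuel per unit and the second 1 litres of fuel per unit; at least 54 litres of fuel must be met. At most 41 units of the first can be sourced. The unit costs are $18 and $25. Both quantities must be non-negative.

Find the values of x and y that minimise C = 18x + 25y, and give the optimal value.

x = 25/3, y = 5/3, minimum C = 575/3

Corner points and C = 18x + 25y:
  (0, 54) → C = 1350
  (35/3, 0) → C = 210
  (41, 0) → C = 738
  (25/3, 5/3) → C = 575/3
  (44/7, 26/7) → C = 206
The feasible region is unbounded (it extends along (0, 1)), but C strictly increases along every unbounded feasible direction, so there is no improving ray and the minimum is attained at a vertex.

The optimum lies where 4x + 4y = 40 and 3x + 6y = 35.
Solving simultaneously gives x = 25/3, y = 5/3.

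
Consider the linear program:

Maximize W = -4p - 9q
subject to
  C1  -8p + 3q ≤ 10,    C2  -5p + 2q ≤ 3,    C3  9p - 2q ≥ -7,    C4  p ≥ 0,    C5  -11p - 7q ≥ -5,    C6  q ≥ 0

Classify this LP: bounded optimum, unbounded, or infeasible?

Corner points and W = -4p - 9q:
  (0, 5/7) → W = -45/7
  (0, 0) → W = 0
  (5/11, 0) → W = -20/11
The feasible region has finitely many vertices and no improving ray; the maximum is 0 at (0, 0).

bounded optimum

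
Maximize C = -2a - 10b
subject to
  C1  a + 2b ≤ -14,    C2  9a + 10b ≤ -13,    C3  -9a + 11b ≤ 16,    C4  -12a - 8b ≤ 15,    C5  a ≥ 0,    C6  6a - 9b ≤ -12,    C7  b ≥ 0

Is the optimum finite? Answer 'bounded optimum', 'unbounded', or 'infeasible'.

The boundaries 6a - 9b = -12 and b = 0 meet at (-2, 0), but that point violates a + 2b ≤ -14. Every candidate vertex is excluded by some other constraint, so the feasible region is empty.

infeasible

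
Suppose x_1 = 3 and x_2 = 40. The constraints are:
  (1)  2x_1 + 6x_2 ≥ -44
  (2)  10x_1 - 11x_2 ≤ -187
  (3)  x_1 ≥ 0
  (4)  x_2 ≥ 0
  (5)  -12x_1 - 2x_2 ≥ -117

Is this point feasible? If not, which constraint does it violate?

feasible

(1): 246 ≥ -44 ✓
(2): -410 ≤ -187 ✓
(3): 3 ≥ 0 ✓
(4): 40 ≥ 0 ✓
(5): -116 ≥ -117 ✓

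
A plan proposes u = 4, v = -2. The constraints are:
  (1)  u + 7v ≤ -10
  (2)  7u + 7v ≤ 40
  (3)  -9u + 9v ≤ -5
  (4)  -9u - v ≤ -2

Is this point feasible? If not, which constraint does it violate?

(1): -10 ≤ -10 ✓
(2): 14 ≤ 40 ✓
(3): -54 ≤ -5 ✓
(4): -34 ≤ -2 ✓

feasible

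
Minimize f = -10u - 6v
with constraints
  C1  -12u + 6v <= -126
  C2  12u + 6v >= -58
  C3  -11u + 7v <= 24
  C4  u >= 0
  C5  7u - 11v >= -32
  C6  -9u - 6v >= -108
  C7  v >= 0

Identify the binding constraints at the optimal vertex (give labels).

Vertices and f = -10u - 6v:
  (78/7, 9/7) → f = -834/7
  (21/2, 0) → f = -105
  (12, 0) → f = -120

The minimum is at (12, 0). Substituting into each constraint, equality holds for C6 and C7; the remaining constraints have slack.

C6 and C7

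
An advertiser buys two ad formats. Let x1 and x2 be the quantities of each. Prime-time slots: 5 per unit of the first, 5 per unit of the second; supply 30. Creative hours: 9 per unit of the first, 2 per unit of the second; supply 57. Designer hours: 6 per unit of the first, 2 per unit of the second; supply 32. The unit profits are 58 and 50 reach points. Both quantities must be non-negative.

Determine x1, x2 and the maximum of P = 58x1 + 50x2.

x1 = 5, x2 = 1, maximum P = 340

The binding constraints are 5x1 + 5x2 = 30 and 6x1 + 2x2 = 32.
Solving simultaneously gives x1 = 5, x2 = 1.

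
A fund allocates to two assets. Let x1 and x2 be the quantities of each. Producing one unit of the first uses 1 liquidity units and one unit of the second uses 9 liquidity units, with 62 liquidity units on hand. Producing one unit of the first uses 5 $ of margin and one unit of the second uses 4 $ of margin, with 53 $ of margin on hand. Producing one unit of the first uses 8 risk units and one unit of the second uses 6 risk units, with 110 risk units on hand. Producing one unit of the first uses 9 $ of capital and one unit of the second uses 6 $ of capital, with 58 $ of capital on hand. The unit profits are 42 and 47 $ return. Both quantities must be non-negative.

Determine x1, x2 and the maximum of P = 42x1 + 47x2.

Vertices and P = 42x1 + 47x2:
  (0, 0) → P = 0
  (0, 62/9) → P = 2914/9
  (58/9, 0) → P = 812/3
  (2, 20/3) → P = 1192/3

The binding constraints are x1 + 9x2 = 62 and 9x1 + 6x2 = 58.
Solving simultaneously gives x1 = 2, x2 = 20/3.

x1 = 2, x2 = 20/3, maximum P = 1192/3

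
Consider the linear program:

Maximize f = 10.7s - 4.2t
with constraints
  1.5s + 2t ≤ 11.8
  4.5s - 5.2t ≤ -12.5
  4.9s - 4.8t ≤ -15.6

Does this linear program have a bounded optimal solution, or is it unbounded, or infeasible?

Feasible corners and f = 10.7s - 4.2t:
  (636/425, 4061/850) → f = -17229/4250
  (-528/97, -895/388) → f = -94197/1940
The feasible region has finitely many vertices and no improving ray; the maximum is -17229/4250 at (636/425, 4061/850).

bounded optimum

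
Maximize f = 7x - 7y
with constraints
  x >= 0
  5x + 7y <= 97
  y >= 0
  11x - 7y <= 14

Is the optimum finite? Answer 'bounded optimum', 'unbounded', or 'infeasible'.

bounded optimum

Vertices and f = 7x - 7y:
  (0, 97/7) → f = -97
  (0, 0) → f = 0
  (111/16, 997/112) → f = -55/4
  (14/11, 0) → f = 98/11
The feasible region has finitely many vertices and no improving ray; the maximum is 98/11 at (14/11, 0).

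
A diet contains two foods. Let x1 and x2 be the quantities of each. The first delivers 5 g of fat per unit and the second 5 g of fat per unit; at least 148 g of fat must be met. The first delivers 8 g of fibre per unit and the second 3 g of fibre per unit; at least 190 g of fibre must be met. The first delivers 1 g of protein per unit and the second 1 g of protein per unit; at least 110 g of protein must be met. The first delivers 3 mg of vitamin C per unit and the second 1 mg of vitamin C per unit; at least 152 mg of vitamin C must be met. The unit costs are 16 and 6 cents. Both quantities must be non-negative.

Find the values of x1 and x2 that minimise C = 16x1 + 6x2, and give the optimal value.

x1 = 21, x2 = 89, minimum C = 870

Corner points and C = 16x1 + 6x2:
  (0, 152) → C = 912
  (110, 0) → C = 1760
  (21, 89) → C = 870
The feasible region is unbounded (it extends along (0, 1), (1, 0)), but C strictly increases along every unbounded feasible direction, so there is no improving ray and the minimum is attained at a vertex.

The optimum lies where x1 + x2 = 110 and 3x1 + x2 = 152.
Solving simultaneously gives x1 = 21, x2 = 89.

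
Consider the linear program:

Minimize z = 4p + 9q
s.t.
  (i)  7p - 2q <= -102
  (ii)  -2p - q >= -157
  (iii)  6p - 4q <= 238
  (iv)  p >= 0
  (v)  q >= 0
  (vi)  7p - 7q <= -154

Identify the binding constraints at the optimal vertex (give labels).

Vertices and z = 4p + 9q:
  (212/11, 1303/11) → z = 12575/11
  (0, 51) → z = 459
  (0, 157) → z = 1413

The minimum is at (0, 51). Substituting into each constraint, equality holds for (i) and (iv); the remaining constraints have slack.

(i) and (iv)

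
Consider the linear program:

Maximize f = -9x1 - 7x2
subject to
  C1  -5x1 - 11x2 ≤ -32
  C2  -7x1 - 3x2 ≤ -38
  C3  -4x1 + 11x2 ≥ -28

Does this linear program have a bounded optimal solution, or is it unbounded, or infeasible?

bounded optimum

Vertices and f = -9x1 - 7x2:
  (161/31, 17/31) → f = -1568/31
  (20/3, -4/33) → f = -1952/33
The feasible region has finitely many vertices and no improving ray; the maximum is -1568/31 at (161/31, 17/31).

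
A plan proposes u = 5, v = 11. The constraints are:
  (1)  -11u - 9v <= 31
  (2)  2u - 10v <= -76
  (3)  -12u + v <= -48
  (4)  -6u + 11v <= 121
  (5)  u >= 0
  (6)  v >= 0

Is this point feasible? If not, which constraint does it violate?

(1): -154 ≤ 31 ✓
(2): -100 ≤ -76 ✓
(3): -49 ≤ -48 ✓
(4): 91 ≤ 121 ✓
(5): 5 ≥ 0 ✓
(6): 11 ≥ 0 ✓

feasible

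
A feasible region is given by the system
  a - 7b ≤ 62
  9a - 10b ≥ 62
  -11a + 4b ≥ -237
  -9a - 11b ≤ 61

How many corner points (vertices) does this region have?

Intersecting each pair of boundary lines and keeping only the points that satisfy every inequality leaves:
  (1411/73, -445/73)
  (255/74, -619/74)
  (1061/37, 1451/74)
  (8/21, -41/7)

4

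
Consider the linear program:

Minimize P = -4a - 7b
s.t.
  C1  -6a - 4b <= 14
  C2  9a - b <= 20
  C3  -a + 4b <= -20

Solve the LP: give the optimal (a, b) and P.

a = 12/7, b = -32/7, minimum P = 176/7

Feasible corners and P = -4a - 7b:
  (11/7, -41/7) → P = 243/7
  (6/7, -67/14) → P = 421/14
  (12/7, -32/7) → P = 176/7

The binding constraints are 9a - b = 20 and -a + 4b = -20.
Solving simultaneously gives a = 12/7, b = -32/7.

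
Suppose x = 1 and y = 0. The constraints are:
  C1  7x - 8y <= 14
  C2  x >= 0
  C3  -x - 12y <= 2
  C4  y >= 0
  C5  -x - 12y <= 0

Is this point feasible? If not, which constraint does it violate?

feasible

C1: 7 ≤ 14 ✓
C2: 1 ≥ 0 ✓
C3: -1 ≤ 2 ✓
C4: 0 ≥ 0 ✓
C5: -1 ≤ 0 ✓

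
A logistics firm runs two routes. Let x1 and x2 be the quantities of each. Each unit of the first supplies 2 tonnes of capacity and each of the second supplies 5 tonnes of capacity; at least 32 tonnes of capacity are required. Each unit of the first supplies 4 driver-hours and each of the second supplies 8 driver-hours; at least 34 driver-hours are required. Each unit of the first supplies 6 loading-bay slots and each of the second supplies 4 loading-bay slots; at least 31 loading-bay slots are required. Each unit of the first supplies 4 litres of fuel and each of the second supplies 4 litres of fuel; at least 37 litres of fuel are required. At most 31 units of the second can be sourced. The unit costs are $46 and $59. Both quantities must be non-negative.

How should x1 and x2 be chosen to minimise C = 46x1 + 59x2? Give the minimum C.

Vertices and C = 46x1 + 59x2:
  (0, 37/4) → C = 2183/4
  (0, 31) → C = 1829
  (16, 0) → C = 736
  (19/4, 9/2) → C = 484
The feasible region is unbounded (it extends along (1, 0)), but C strictly increases along every unbounded feasible direction, so there is no improving ray and the minimum is attained at a vertex.

At the optimal vertex, 2x1 + 5x2 = 32 and 4x1 + 4x2 = 37.
Solving simultaneously gives x1 = 19/4, x2 = 9/2.

x1 = 19/4, x2 = 9/2, minimum C = 484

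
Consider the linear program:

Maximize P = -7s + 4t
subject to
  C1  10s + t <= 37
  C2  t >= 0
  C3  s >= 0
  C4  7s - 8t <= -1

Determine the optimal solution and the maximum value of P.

Vertices and P = -7s + 4t:
  (0, 37) → P = 148
  (295/87, 269/87) → P = -989/87
  (0, 1/8) → P = 1/2

The binding constraints are 10s + t = 37 and s = 0.
Solving simultaneously gives s = 0, t = 37.

s = 0, t = 37, maximum P = 148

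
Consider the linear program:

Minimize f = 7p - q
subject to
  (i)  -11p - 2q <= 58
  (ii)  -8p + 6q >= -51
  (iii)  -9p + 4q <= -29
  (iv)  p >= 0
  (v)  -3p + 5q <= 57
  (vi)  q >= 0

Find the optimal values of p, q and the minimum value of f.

Extreme points and f = 7p - q:
  (597/22, 609/22) → f = 1785/11
  (51/8, 0) → f = 357/8
  (373/33, 200/11) → f = 2011/33
  (29/9, 0) → f = 203/9

The optimum lies where -9p + 4q = -29 and q = 0.
Solving simultaneously gives p = 29/9, q = 0.

p = 29/9, q = 0, minimum f = 203/9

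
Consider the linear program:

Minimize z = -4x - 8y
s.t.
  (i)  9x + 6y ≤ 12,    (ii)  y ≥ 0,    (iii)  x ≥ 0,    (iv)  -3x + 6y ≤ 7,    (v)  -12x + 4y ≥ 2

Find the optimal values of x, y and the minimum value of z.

x = 4/15, y = 13/10, minimum z = -172/15

Vertices and z = -4x - 8y:
  (0, 7/6) → z = -28/3
  (0, 1/2) → z = -4
  (4/15, 13/10) → z = -172/15

The optimum lies where -3x + 6y = 7 and -12x + 4y = 2.
Solving simultaneously gives x = 4/15, y = 13/10.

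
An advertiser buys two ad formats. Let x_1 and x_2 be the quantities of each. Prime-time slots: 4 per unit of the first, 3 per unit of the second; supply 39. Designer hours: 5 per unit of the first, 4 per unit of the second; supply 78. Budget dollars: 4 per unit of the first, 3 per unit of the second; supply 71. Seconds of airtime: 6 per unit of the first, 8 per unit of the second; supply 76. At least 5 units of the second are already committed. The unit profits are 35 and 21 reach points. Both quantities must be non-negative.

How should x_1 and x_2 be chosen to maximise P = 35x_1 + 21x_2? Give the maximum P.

Extreme points and P = 35x_1 + 21x_2:
  (0, 19/2) → P = 399/2
  (0, 5) → P = 105
  (6, 5) → P = 315

x_1 = 6, x_2 = 5, maximum P = 315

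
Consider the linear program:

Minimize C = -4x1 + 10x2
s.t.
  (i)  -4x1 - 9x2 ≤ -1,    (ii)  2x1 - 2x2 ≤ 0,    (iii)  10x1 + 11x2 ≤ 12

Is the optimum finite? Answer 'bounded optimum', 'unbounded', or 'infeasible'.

bounded optimum

Feasible corners and C = -4x1 + 10x2:
  (1/13, 1/13) → C = 6/13
  (4/7, 4/7) → C = 24/7
The feasible region has finitely many vertices and no improving ray; the minimum is 6/13 at (1/13, 1/13).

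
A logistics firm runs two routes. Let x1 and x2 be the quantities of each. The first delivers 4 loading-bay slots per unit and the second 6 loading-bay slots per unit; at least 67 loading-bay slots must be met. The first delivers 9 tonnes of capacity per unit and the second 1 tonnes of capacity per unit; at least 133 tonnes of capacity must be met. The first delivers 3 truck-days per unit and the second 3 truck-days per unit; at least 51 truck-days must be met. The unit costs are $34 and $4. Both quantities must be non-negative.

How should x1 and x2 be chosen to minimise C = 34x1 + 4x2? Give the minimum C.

x1 = 29/2, x2 = 5/2, minimum C = 503

Feasible corners and C = 34x1 + 4x2:
  (0, 133) → C = 532
  (17, 0) → C = 578
  (29/2, 5/2) → C = 503
The feasible region is unbounded (it extends along (0, 1), (1, 0)), but C strictly increases along every unbounded feasible direction, so there is no improving ray and the minimum is attained at a vertex.

The optimum lies where 9x1 + x2 = 133 and 3x1 + 3x2 = 51.
Solving simultaneously gives x1 = 29/2, x2 = 5/2.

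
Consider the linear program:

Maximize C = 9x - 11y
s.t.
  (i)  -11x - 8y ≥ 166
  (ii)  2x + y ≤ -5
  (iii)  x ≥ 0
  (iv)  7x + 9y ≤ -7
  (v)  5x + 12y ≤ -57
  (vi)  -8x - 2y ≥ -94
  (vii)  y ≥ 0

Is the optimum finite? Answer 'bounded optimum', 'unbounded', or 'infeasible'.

infeasible

The boundaries -11x - 8y = 166 and 2x + y = -5 meet at (126/5, -277/5), but that point violates y ≥ 0. Every candidate vertex is excluded by some other constraint, so the feasible region is empty.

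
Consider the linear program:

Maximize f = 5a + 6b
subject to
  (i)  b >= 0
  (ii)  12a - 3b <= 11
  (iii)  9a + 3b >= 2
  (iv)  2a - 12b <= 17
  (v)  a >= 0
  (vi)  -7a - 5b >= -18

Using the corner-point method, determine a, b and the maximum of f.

a = 0, b = 18/5, maximum f = 108/5

Vertices and f = 5a + 6b:
  (11/12, 0) → f = 55/12
  (2/9, 0) → f = 10/9
  (109/81, 139/81) → f = 1379/81
  (0, 2/3) → f = 4
  (0, 18/5) → f = 108/5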